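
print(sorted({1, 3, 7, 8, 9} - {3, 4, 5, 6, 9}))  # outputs [1, 7, 8]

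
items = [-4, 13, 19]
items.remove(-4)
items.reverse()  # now [19, 13]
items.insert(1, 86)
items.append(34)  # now [19, 86, 13, 34]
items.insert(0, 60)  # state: [60, 19, 86, 13, 34]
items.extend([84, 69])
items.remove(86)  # [60, 19, 13, 34, 84, 69]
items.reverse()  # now [69, 84, 34, 13, 19, 60]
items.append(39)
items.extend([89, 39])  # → [69, 84, 34, 13, 19, 60, 39, 89, 39]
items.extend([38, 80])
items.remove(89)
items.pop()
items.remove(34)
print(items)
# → [69, 84, 13, 19, 60, 39, 39, 38]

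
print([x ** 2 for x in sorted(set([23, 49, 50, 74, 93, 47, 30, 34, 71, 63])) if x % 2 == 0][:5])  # [900, 1156, 2500, 5476]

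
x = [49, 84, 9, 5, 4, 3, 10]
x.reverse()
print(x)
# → [10, 3, 4, 5, 9, 84, 49]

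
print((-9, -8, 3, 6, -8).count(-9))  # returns 1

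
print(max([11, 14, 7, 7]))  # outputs 14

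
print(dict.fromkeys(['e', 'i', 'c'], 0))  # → {'e': 0, 'i': 0, 'c': 0}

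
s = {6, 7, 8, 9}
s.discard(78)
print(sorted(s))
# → [6, 7, 8, 9]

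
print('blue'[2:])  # ue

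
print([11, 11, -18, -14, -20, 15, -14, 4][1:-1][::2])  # [11, -14, 15]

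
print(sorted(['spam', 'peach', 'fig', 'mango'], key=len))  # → ['fig', 'spam', 'peach', 'mango']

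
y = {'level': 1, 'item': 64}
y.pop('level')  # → 1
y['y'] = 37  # {'item': 64, 'y': 37}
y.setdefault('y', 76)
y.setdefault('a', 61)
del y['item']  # {'y': 37, 'a': 61}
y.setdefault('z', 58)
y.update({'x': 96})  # {'y': 37, 'a': 61, 'z': 58, 'x': 96}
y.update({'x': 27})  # {'y': 37, 'a': 61, 'z': 58, 'x': 27}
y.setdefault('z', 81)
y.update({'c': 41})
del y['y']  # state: {'a': 61, 'z': 58, 'x': 27, 'c': 41}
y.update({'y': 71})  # {'a': 61, 'z': 58, 'x': 27, 'c': 41, 'y': 71}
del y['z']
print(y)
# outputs {'a': 61, 'x': 27, 'c': 41, 'y': 71}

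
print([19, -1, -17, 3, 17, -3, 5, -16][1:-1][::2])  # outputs [-1, 3, -3]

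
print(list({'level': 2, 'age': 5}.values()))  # [2, 5]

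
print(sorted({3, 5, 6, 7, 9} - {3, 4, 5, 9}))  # [6, 7]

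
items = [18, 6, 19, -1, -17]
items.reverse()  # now [-17, -1, 19, 6, 18]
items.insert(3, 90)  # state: [-17, -1, 19, 90, 6, 18]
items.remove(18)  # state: [-17, -1, 19, 90, 6]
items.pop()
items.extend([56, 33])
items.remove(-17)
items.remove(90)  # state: [-1, 19, 56, 33]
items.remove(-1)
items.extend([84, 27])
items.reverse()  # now [27, 84, 33, 56, 19]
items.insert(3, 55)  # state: [27, 84, 33, 55, 56, 19]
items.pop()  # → 19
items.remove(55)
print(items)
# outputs [27, 84, 33, 56]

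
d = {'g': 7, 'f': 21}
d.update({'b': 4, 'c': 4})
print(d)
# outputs {'g': 7, 'f': 21, 'b': 4, 'c': 4}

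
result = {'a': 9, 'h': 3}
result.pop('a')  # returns 9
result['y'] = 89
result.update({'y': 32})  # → {'h': 3, 'y': 32}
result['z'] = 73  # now {'h': 3, 'y': 32, 'z': 73}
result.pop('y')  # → 32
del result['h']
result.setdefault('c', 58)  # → 58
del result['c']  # {'z': 73}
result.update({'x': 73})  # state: {'z': 73, 'x': 73}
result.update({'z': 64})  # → {'z': 64, 'x': 73}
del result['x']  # {'z': 64}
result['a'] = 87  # {'z': 64, 'a': 87}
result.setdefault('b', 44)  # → 44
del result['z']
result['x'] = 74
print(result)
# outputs {'a': 87, 'b': 44, 'x': 74}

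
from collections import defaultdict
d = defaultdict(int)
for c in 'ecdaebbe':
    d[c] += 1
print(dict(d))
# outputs {'e': 3, 'c': 1, 'd': 1, 'a': 1, 'b': 2}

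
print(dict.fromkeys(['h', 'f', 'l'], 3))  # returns {'h': 3, 'f': 3, 'l': 3}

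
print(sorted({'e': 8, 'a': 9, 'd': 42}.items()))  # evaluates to [('a', 9), ('d', 42), ('e', 8)]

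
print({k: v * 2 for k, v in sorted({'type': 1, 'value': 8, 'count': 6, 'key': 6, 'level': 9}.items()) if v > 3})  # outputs {'count': 12, 'key': 12, 'level': 18, 'value': 16}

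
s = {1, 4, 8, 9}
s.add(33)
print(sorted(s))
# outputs [1, 4, 8, 9, 33]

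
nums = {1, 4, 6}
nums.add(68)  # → {1, 4, 6, 68}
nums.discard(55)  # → {1, 4, 6, 68}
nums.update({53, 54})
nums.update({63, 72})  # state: {1, 4, 6, 53, 54, 63, 68, 72}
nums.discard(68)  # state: {1, 4, 6, 53, 54, 63, 72}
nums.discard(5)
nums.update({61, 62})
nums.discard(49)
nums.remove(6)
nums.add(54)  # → {1, 4, 53, 54, 61, 62, 63, 72}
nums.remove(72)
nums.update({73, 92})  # {1, 4, 53, 54, 61, 62, 63, 73, 92}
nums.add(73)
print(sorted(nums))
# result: [1, 4, 53, 54, 61, 62, 63, 73, 92]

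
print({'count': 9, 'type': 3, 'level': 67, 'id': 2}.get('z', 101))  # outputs 101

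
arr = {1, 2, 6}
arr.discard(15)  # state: {1, 2, 6}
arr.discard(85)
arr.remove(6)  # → {1, 2}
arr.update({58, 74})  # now {1, 2, 58, 74}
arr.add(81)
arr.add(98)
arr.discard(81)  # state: {1, 2, 58, 74, 98}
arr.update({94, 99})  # {1, 2, 58, 74, 94, 98, 99}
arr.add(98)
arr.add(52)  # {1, 2, 52, 58, 74, 94, 98, 99}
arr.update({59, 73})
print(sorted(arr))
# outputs [1, 2, 52, 58, 59, 73, 74, 94, 98, 99]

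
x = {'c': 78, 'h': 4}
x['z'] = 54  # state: {'c': 78, 'h': 4, 'z': 54}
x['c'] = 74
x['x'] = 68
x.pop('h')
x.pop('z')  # 54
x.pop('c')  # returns 74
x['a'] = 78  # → {'x': 68, 'a': 78}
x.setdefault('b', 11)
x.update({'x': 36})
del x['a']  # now {'x': 36, 'b': 11}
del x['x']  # {'b': 11}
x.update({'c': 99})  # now {'b': 11, 'c': 99}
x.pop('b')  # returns 11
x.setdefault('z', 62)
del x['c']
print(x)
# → {'z': 62}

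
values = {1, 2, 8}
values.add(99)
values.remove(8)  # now {1, 2, 99}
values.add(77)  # {1, 2, 77, 99}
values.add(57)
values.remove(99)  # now {1, 2, 57, 77}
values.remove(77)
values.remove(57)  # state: {1, 2}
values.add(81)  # {1, 2, 81}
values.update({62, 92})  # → {1, 2, 62, 81, 92}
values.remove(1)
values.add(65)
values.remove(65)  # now {2, 62, 81, 92}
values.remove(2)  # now {62, 81, 92}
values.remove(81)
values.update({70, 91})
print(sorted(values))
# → [62, 70, 91, 92]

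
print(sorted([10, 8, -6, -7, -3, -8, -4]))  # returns [-8, -7, -6, -4, -3, 8, 10]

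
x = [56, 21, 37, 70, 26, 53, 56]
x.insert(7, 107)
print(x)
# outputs [56, 21, 37, 70, 26, 53, 56, 107]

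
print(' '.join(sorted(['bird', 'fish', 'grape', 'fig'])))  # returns bird fig fish grape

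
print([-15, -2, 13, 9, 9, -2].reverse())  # None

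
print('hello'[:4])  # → hell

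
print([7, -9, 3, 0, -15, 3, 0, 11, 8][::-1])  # [8, 11, 0, 3, -15, 0, 3, -9, 7]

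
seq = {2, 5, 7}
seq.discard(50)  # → {2, 5, 7}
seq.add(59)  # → {2, 5, 7, 59}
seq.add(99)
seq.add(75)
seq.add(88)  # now {2, 5, 7, 59, 75, 88, 99}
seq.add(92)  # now {2, 5, 7, 59, 75, 88, 92, 99}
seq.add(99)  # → {2, 5, 7, 59, 75, 88, 92, 99}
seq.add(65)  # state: {2, 5, 7, 59, 65, 75, 88, 92, 99}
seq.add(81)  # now {2, 5, 7, 59, 65, 75, 81, 88, 92, 99}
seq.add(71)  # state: {2, 5, 7, 59, 65, 71, 75, 81, 88, 92, 99}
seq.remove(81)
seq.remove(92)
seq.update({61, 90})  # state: {2, 5, 7, 59, 61, 65, 71, 75, 88, 90, 99}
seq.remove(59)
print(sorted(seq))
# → [2, 5, 7, 61, 65, 71, 75, 88, 90, 99]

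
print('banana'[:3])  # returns ban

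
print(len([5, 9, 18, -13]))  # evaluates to 4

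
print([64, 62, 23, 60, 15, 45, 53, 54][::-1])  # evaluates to [54, 53, 45, 15, 60, 23, 62, 64]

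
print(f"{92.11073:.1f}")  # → 92.1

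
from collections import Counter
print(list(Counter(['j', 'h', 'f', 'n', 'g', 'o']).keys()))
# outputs ['j', 'h', 'f', 'n', 'g', 'o']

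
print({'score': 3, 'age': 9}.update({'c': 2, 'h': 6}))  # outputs None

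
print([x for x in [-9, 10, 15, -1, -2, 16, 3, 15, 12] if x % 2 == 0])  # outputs [10, -2, 16, 12]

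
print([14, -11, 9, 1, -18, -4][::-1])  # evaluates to [-4, -18, 1, 9, -11, 14]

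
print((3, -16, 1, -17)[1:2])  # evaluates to (-16,)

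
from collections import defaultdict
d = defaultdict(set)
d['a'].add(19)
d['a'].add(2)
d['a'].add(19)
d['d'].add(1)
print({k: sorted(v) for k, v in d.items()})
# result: {'a': [2, 19], 'd': [1]}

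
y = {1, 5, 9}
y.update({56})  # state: {1, 5, 9, 56}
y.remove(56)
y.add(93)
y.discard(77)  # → {1, 5, 9, 93}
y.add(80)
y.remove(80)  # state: {1, 5, 9, 93}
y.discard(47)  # {1, 5, 9, 93}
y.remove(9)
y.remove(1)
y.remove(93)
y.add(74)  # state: {5, 74}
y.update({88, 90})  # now {5, 74, 88, 90}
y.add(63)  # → {5, 63, 74, 88, 90}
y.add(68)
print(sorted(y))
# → [5, 63, 68, 74, 88, 90]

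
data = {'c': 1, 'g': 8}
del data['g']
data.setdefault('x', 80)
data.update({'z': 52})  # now {'c': 1, 'x': 80, 'z': 52}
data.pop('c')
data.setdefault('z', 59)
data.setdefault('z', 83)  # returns 52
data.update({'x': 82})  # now {'x': 82, 'z': 52}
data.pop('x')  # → 82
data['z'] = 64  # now {'z': 64}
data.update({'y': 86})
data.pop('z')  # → 64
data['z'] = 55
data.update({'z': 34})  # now {'y': 86, 'z': 34}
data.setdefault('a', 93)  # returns 93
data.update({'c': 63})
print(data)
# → {'y': 86, 'z': 34, 'a': 93, 'c': 63}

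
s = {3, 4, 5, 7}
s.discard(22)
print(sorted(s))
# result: [3, 4, 5, 7]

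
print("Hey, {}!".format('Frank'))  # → Hey, Frank!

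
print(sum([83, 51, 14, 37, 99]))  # 284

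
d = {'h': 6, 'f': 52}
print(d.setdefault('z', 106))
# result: 106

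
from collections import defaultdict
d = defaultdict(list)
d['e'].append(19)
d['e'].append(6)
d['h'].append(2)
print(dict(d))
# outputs {'e': [19, 6], 'h': [2]}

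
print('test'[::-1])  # tset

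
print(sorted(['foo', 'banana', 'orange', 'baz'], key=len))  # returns ['foo', 'baz', 'banana', 'orange']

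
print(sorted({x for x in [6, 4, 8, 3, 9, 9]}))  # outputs [3, 4, 6, 8, 9]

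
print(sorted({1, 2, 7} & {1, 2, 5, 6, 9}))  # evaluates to [1, 2]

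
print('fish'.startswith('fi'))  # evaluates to True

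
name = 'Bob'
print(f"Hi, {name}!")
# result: Hi, Bob!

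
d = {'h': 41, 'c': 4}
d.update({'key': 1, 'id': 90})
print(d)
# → {'h': 41, 'c': 4, 'key': 1, 'id': 90}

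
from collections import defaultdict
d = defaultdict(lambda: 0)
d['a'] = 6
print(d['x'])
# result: 0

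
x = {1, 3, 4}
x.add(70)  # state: {1, 3, 4, 70}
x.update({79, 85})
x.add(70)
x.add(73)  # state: {1, 3, 4, 70, 73, 79, 85}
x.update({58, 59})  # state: {1, 3, 4, 58, 59, 70, 73, 79, 85}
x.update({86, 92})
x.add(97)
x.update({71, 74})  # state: {1, 3, 4, 58, 59, 70, 71, 73, 74, 79, 85, 86, 92, 97}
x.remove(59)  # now {1, 3, 4, 58, 70, 71, 73, 74, 79, 85, 86, 92, 97}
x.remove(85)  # {1, 3, 4, 58, 70, 71, 73, 74, 79, 86, 92, 97}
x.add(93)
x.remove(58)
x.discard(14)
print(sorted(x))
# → [1, 3, 4, 70, 71, 73, 74, 79, 86, 92, 93, 97]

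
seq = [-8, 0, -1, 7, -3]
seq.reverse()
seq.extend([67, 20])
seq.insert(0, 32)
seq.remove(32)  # [-3, 7, -1, 0, -8, 67, 20]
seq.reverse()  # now [20, 67, -8, 0, -1, 7, -3]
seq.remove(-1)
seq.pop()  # -3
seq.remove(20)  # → [67, -8, 0, 7]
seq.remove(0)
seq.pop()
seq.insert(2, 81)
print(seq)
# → [67, -8, 81]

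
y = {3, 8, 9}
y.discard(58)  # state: {3, 8, 9}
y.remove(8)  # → {3, 9}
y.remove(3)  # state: {9}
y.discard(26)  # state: {9}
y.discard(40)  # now {9}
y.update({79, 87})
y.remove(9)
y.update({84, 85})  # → {79, 84, 85, 87}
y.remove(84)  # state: {79, 85, 87}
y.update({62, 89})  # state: {62, 79, 85, 87, 89}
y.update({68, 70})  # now {62, 68, 70, 79, 85, 87, 89}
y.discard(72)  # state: {62, 68, 70, 79, 85, 87, 89}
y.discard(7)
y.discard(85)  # {62, 68, 70, 79, 87, 89}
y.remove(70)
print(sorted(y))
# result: [62, 68, 79, 87, 89]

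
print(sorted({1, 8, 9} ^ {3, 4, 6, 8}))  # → [1, 3, 4, 6, 9]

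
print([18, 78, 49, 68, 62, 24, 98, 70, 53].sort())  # None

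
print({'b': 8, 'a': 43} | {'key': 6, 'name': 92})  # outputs {'b': 8, 'a': 43, 'key': 6, 'name': 92}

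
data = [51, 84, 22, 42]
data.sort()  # [22, 42, 51, 84]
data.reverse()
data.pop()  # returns 22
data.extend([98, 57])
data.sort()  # [42, 51, 57, 84, 98]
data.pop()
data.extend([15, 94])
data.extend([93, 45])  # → [42, 51, 57, 84, 15, 94, 93, 45]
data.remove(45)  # [42, 51, 57, 84, 15, 94, 93]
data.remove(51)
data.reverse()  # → [93, 94, 15, 84, 57, 42]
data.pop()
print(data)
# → [93, 94, 15, 84, 57]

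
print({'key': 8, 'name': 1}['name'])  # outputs 1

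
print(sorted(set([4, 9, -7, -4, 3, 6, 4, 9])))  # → [-7, -4, 3, 4, 6, 9]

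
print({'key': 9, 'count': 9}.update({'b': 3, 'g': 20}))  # None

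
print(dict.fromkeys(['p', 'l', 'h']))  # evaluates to {'p': None, 'l': None, 'h': None}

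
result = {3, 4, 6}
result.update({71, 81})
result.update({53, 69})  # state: {3, 4, 6, 53, 69, 71, 81}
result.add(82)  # {3, 4, 6, 53, 69, 71, 81, 82}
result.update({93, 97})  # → {3, 4, 6, 53, 69, 71, 81, 82, 93, 97}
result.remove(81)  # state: {3, 4, 6, 53, 69, 71, 82, 93, 97}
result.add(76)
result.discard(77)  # {3, 4, 6, 53, 69, 71, 76, 82, 93, 97}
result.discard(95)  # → {3, 4, 6, 53, 69, 71, 76, 82, 93, 97}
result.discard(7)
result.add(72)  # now {3, 4, 6, 53, 69, 71, 72, 76, 82, 93, 97}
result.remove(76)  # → {3, 4, 6, 53, 69, 71, 72, 82, 93, 97}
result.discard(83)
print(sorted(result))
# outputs [3, 4, 6, 53, 69, 71, 72, 82, 93, 97]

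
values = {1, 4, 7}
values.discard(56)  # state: {1, 4, 7}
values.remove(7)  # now {1, 4}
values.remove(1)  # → {4}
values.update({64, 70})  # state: {4, 64, 70}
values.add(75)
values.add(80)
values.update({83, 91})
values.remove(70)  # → {4, 64, 75, 80, 83, 91}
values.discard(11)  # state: {4, 64, 75, 80, 83, 91}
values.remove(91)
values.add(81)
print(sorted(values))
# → [4, 64, 75, 80, 81, 83]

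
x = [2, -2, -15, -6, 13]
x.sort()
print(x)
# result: [-15, -6, -2, 2, 13]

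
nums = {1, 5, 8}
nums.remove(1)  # {5, 8}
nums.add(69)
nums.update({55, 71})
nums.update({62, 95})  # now {5, 8, 55, 62, 69, 71, 95}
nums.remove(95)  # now {5, 8, 55, 62, 69, 71}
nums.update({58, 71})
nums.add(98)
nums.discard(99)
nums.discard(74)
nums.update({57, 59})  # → {5, 8, 55, 57, 58, 59, 62, 69, 71, 98}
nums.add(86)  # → {5, 8, 55, 57, 58, 59, 62, 69, 71, 86, 98}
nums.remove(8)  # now {5, 55, 57, 58, 59, 62, 69, 71, 86, 98}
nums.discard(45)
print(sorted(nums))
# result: [5, 55, 57, 58, 59, 62, 69, 71, 86, 98]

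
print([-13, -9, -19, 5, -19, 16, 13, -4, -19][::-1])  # [-19, -4, 13, 16, -19, 5, -19, -9, -13]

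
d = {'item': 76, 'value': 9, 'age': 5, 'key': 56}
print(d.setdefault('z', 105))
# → 105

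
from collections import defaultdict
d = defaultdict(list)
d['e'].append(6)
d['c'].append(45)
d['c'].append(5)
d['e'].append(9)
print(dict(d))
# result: {'e': [6, 9], 'c': [45, 5]}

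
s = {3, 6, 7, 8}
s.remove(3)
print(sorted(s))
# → [6, 7, 8]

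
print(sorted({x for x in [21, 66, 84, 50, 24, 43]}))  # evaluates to [21, 24, 43, 50, 66, 84]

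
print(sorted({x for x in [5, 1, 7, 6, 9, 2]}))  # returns [1, 2, 5, 6, 7, 9]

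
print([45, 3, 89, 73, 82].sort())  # None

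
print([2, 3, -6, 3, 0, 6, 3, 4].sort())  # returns None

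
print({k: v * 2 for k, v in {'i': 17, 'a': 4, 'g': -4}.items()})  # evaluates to {'i': 34, 'a': 8, 'g': -8}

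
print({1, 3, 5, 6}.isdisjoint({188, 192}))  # True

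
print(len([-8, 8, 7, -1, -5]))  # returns 5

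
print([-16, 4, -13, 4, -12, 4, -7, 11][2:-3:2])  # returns [-13, -12]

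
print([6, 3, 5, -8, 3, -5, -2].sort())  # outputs None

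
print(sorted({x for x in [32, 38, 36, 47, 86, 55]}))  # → [32, 36, 38, 47, 55, 86]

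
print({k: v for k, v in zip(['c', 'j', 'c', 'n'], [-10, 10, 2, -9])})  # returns {'c': 2, 'j': 10, 'n': -9}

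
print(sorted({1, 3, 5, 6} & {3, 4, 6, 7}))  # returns [3, 6]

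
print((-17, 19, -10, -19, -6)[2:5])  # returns (-10, -19, -6)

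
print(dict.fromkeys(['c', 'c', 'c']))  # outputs {'c': None}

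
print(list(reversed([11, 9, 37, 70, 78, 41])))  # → [41, 78, 70, 37, 9, 11]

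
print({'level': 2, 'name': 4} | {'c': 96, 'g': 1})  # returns {'level': 2, 'name': 4, 'c': 96, 'g': 1}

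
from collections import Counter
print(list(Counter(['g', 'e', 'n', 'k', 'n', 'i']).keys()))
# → ['g', 'e', 'n', 'k', 'i']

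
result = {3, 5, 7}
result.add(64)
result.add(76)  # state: {3, 5, 7, 64, 76}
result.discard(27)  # {3, 5, 7, 64, 76}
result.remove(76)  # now {3, 5, 7, 64}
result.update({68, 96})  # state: {3, 5, 7, 64, 68, 96}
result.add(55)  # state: {3, 5, 7, 55, 64, 68, 96}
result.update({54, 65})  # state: {3, 5, 7, 54, 55, 64, 65, 68, 96}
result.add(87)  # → {3, 5, 7, 54, 55, 64, 65, 68, 87, 96}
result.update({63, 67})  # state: {3, 5, 7, 54, 55, 63, 64, 65, 67, 68, 87, 96}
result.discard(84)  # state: {3, 5, 7, 54, 55, 63, 64, 65, 67, 68, 87, 96}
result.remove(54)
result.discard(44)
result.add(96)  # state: {3, 5, 7, 55, 63, 64, 65, 67, 68, 87, 96}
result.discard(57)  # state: {3, 5, 7, 55, 63, 64, 65, 67, 68, 87, 96}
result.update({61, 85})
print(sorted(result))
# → [3, 5, 7, 55, 61, 63, 64, 65, 67, 68, 85, 87, 96]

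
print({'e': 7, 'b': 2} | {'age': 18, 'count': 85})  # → {'e': 7, 'b': 2, 'age': 18, 'count': 85}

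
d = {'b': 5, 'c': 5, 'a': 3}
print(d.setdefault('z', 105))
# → 105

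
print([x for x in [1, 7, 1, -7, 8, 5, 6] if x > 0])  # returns [1, 7, 1, 8, 5, 6]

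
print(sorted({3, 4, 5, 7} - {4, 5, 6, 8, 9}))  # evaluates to [3, 7]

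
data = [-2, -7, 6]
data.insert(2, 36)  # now [-2, -7, 36, 6]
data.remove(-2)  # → [-7, 36, 6]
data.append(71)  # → [-7, 36, 6, 71]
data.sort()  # [-7, 6, 36, 71]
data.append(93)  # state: [-7, 6, 36, 71, 93]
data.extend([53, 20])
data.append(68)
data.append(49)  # [-7, 6, 36, 71, 93, 53, 20, 68, 49]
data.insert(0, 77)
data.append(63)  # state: [77, -7, 6, 36, 71, 93, 53, 20, 68, 49, 63]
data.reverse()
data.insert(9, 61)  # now [63, 49, 68, 20, 53, 93, 71, 36, 6, 61, -7, 77]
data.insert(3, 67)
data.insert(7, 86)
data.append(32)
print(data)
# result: [63, 49, 68, 67, 20, 53, 93, 86, 71, 36, 6, 61, -7, 77, 32]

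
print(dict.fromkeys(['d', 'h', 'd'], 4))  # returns {'d': 4, 'h': 4}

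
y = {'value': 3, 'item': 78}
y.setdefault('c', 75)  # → 75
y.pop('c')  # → 75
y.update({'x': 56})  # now {'value': 3, 'item': 78, 'x': 56}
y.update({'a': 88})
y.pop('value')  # 3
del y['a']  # {'item': 78, 'x': 56}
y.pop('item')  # 78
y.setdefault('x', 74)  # 56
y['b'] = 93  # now {'x': 56, 'b': 93}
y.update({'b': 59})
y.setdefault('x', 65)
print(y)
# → {'x': 56, 'b': 59}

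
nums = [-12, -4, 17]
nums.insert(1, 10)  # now [-12, 10, -4, 17]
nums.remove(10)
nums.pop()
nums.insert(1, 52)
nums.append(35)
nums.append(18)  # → [-12, 52, -4, 35, 18]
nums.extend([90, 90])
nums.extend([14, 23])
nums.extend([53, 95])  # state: [-12, 52, -4, 35, 18, 90, 90, 14, 23, 53, 95]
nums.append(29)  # [-12, 52, -4, 35, 18, 90, 90, 14, 23, 53, 95, 29]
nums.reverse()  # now [29, 95, 53, 23, 14, 90, 90, 18, 35, -4, 52, -12]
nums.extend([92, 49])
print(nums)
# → [29, 95, 53, 23, 14, 90, 90, 18, 35, -4, 52, -12, 92, 49]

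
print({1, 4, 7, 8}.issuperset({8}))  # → True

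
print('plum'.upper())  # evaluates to PLUM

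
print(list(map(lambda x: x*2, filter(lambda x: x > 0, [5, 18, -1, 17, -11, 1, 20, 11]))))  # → [10, 36, 34, 2, 40, 22]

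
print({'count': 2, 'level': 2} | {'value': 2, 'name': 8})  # {'count': 2, 'level': 2, 'value': 2, 'name': 8}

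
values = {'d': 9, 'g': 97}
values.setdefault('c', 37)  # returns 37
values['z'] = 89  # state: {'d': 9, 'g': 97, 'c': 37, 'z': 89}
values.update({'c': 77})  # {'d': 9, 'g': 97, 'c': 77, 'z': 89}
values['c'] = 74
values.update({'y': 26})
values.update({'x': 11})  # {'d': 9, 'g': 97, 'c': 74, 'z': 89, 'y': 26, 'x': 11}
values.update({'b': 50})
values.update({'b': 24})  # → {'d': 9, 'g': 97, 'c': 74, 'z': 89, 'y': 26, 'x': 11, 'b': 24}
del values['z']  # {'d': 9, 'g': 97, 'c': 74, 'y': 26, 'x': 11, 'b': 24}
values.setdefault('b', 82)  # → 24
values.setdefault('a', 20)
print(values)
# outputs {'d': 9, 'g': 97, 'c': 74, 'y': 26, 'x': 11, 'b': 24, 'a': 20}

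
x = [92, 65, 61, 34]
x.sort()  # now [34, 61, 65, 92]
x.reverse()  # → [92, 65, 61, 34]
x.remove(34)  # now [92, 65, 61]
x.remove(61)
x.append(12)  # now [92, 65, 12]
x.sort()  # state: [12, 65, 92]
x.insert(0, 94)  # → [94, 12, 65, 92]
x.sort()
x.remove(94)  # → [12, 65, 92]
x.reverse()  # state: [92, 65, 12]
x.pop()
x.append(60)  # [92, 65, 60]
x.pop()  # 60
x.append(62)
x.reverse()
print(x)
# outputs [62, 65, 92]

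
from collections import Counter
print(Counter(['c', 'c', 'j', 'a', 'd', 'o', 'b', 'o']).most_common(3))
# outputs [('c', 2), ('o', 2), ('j', 1)]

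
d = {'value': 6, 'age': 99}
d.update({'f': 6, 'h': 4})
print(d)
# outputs {'value': 6, 'age': 99, 'f': 6, 'h': 4}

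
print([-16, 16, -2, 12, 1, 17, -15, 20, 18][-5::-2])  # [1, -2, -16]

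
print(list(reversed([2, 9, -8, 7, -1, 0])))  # [0, -1, 7, -8, 9, 2]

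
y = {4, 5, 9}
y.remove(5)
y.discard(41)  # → {4, 9}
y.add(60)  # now {4, 9, 60}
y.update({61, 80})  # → {4, 9, 60, 61, 80}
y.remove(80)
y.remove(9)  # {4, 60, 61}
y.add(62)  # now {4, 60, 61, 62}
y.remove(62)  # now {4, 60, 61}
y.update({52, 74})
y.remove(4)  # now {52, 60, 61, 74}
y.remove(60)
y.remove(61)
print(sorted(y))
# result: [52, 74]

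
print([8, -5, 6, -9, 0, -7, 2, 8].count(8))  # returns 2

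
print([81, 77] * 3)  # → [81, 77, 81, 77, 81, 77]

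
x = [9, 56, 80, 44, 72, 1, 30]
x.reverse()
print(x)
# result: [30, 1, 72, 44, 80, 56, 9]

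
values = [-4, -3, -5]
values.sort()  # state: [-5, -4, -3]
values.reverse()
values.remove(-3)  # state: [-4, -5]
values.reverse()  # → [-5, -4]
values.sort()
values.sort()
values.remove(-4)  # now [-5]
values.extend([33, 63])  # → [-5, 33, 63]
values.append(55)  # [-5, 33, 63, 55]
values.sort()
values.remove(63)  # [-5, 33, 55]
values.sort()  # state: [-5, 33, 55]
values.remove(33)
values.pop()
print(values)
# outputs [-5]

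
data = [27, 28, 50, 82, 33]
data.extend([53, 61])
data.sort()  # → [27, 28, 33, 50, 53, 61, 82]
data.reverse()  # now [82, 61, 53, 50, 33, 28, 27]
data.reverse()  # [27, 28, 33, 50, 53, 61, 82]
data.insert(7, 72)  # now [27, 28, 33, 50, 53, 61, 82, 72]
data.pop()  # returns 72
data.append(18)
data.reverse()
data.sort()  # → [18, 27, 28, 33, 50, 53, 61, 82]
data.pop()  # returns 82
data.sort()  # [18, 27, 28, 33, 50, 53, 61]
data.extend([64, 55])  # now [18, 27, 28, 33, 50, 53, 61, 64, 55]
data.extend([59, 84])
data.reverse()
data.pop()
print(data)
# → [84, 59, 55, 64, 61, 53, 50, 33, 28, 27]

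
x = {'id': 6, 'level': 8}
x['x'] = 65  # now {'id': 6, 'level': 8, 'x': 65}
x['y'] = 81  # {'id': 6, 'level': 8, 'x': 65, 'y': 81}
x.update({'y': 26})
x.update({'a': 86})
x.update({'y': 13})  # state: {'id': 6, 'level': 8, 'x': 65, 'y': 13, 'a': 86}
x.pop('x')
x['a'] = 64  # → {'id': 6, 'level': 8, 'y': 13, 'a': 64}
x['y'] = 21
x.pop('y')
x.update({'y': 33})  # {'id': 6, 'level': 8, 'a': 64, 'y': 33}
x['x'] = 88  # {'id': 6, 'level': 8, 'a': 64, 'y': 33, 'x': 88}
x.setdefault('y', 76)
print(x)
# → {'id': 6, 'level': 8, 'a': 64, 'y': 33, 'x': 88}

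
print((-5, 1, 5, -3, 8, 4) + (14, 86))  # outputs (-5, 1, 5, -3, 8, 4, 14, 86)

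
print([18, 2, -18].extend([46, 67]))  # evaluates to None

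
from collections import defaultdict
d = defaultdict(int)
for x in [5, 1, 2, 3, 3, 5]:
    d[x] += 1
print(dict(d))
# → {5: 2, 1: 1, 2: 1, 3: 2}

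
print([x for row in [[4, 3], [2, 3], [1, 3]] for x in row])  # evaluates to [4, 3, 2, 3, 1, 3]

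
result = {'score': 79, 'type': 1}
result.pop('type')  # 1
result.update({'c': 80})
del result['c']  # {'score': 79}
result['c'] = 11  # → {'score': 79, 'c': 11}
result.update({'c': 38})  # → {'score': 79, 'c': 38}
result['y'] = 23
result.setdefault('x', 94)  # 94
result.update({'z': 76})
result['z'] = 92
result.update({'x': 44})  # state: {'score': 79, 'c': 38, 'y': 23, 'x': 44, 'z': 92}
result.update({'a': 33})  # {'score': 79, 'c': 38, 'y': 23, 'x': 44, 'z': 92, 'a': 33}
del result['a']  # {'score': 79, 'c': 38, 'y': 23, 'x': 44, 'z': 92}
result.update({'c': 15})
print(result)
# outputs {'score': 79, 'c': 15, 'y': 23, 'x': 44, 'z': 92}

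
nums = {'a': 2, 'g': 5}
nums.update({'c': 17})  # {'a': 2, 'g': 5, 'c': 17}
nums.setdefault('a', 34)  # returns 2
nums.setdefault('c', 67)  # 17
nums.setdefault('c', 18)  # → 17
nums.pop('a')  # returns 2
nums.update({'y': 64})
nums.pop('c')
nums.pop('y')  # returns 64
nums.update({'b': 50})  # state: {'g': 5, 'b': 50}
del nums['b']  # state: {'g': 5}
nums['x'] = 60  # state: {'g': 5, 'x': 60}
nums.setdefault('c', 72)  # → 72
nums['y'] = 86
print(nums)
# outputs {'g': 5, 'x': 60, 'c': 72, 'y': 86}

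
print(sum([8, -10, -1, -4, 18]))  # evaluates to 11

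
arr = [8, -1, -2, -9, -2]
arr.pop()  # -2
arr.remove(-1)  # [8, -2, -9]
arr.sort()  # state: [-9, -2, 8]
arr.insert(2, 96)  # [-9, -2, 96, 8]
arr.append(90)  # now [-9, -2, 96, 8, 90]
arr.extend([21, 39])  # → [-9, -2, 96, 8, 90, 21, 39]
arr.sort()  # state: [-9, -2, 8, 21, 39, 90, 96]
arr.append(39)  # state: [-9, -2, 8, 21, 39, 90, 96, 39]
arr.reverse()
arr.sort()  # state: [-9, -2, 8, 21, 39, 39, 90, 96]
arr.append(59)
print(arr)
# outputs [-9, -2, 8, 21, 39, 39, 90, 96, 59]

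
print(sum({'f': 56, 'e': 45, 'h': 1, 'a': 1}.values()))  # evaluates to 103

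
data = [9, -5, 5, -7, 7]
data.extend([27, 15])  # [9, -5, 5, -7, 7, 27, 15]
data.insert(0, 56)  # [56, 9, -5, 5, -7, 7, 27, 15]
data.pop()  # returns 15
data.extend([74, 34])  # [56, 9, -5, 5, -7, 7, 27, 74, 34]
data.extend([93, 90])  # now [56, 9, -5, 5, -7, 7, 27, 74, 34, 93, 90]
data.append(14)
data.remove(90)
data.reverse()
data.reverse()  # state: [56, 9, -5, 5, -7, 7, 27, 74, 34, 93, 14]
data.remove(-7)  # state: [56, 9, -5, 5, 7, 27, 74, 34, 93, 14]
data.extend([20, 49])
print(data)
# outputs [56, 9, -5, 5, 7, 27, 74, 34, 93, 14, 20, 49]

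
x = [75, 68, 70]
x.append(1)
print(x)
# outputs [75, 68, 70, 1]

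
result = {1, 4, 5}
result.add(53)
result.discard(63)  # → {1, 4, 5, 53}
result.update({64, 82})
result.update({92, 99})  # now {1, 4, 5, 53, 64, 82, 92, 99}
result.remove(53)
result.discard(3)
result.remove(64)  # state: {1, 4, 5, 82, 92, 99}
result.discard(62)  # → {1, 4, 5, 82, 92, 99}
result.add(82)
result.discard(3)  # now {1, 4, 5, 82, 92, 99}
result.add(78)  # {1, 4, 5, 78, 82, 92, 99}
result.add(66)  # {1, 4, 5, 66, 78, 82, 92, 99}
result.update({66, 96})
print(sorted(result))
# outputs [1, 4, 5, 66, 78, 82, 92, 96, 99]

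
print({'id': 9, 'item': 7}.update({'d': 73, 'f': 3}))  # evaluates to None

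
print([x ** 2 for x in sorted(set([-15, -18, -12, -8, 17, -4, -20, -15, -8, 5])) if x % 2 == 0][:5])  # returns [400, 324, 144, 64, 16]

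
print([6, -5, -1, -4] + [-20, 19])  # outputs [6, -5, -1, -4, -20, 19]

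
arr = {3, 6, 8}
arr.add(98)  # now {3, 6, 8, 98}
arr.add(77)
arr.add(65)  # {3, 6, 8, 65, 77, 98}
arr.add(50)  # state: {3, 6, 8, 50, 65, 77, 98}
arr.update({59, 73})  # {3, 6, 8, 50, 59, 65, 73, 77, 98}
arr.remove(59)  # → {3, 6, 8, 50, 65, 73, 77, 98}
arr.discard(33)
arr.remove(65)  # {3, 6, 8, 50, 73, 77, 98}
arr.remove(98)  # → {3, 6, 8, 50, 73, 77}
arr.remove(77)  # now {3, 6, 8, 50, 73}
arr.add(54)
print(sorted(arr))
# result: [3, 6, 8, 50, 54, 73]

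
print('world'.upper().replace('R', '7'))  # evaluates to WO7LD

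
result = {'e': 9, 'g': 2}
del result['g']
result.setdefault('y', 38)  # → 38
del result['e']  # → {'y': 38}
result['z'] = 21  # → {'y': 38, 'z': 21}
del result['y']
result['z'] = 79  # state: {'z': 79}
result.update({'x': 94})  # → {'z': 79, 'x': 94}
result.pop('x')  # 94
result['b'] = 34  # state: {'z': 79, 'b': 34}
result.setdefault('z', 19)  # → 79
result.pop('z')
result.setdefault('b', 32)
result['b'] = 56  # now {'b': 56}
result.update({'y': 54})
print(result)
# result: {'b': 56, 'y': 54}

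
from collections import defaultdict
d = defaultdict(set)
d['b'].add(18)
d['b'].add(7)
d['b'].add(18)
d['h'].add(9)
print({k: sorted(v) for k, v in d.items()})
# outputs {'b': [7, 18], 'h': [9]}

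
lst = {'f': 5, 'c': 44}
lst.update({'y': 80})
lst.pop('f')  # 5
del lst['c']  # {'y': 80}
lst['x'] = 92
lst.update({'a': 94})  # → {'y': 80, 'x': 92, 'a': 94}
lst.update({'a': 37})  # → {'y': 80, 'x': 92, 'a': 37}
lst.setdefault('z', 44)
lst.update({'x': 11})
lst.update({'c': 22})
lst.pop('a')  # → 37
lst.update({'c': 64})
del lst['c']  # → {'y': 80, 'x': 11, 'z': 44}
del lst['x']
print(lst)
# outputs {'y': 80, 'z': 44}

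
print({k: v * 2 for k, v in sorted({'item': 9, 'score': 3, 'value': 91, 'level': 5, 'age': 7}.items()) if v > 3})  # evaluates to {'age': 14, 'item': 18, 'level': 10, 'value': 182}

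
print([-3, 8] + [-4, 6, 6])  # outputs [-3, 8, -4, 6, 6]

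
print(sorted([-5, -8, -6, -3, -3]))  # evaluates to [-8, -6, -5, -3, -3]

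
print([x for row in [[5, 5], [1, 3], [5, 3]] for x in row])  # [5, 5, 1, 3, 5, 3]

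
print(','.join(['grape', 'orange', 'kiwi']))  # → grape,orange,kiwi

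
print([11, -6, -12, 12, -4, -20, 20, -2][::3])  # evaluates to [11, 12, 20]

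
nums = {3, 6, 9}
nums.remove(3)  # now {6, 9}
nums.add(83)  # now {6, 9, 83}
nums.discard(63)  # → {6, 9, 83}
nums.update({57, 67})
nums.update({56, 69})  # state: {6, 9, 56, 57, 67, 69, 83}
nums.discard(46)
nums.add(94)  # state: {6, 9, 56, 57, 67, 69, 83, 94}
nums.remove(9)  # {6, 56, 57, 67, 69, 83, 94}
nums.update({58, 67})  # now {6, 56, 57, 58, 67, 69, 83, 94}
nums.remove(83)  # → {6, 56, 57, 58, 67, 69, 94}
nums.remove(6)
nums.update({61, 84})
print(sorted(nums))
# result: [56, 57, 58, 61, 67, 69, 84, 94]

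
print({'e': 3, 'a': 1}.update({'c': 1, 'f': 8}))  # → None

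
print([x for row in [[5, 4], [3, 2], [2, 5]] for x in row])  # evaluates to [5, 4, 3, 2, 2, 5]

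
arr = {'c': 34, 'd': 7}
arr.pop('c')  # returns 34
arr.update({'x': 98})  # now {'d': 7, 'x': 98}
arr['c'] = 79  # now {'d': 7, 'x': 98, 'c': 79}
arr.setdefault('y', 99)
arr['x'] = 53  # {'d': 7, 'x': 53, 'c': 79, 'y': 99}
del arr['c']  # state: {'d': 7, 'x': 53, 'y': 99}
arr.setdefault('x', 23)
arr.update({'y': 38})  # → {'d': 7, 'x': 53, 'y': 38}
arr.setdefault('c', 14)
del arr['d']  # {'x': 53, 'y': 38, 'c': 14}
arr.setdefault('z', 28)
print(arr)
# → {'x': 53, 'y': 38, 'c': 14, 'z': 28}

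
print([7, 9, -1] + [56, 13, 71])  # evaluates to [7, 9, -1, 56, 13, 71]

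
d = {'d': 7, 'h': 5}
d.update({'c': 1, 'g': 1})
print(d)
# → {'d': 7, 'h': 5, 'c': 1, 'g': 1}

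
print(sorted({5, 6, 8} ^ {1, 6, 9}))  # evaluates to [1, 5, 8, 9]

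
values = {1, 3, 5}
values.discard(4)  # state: {1, 3, 5}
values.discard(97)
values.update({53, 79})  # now {1, 3, 5, 53, 79}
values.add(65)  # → {1, 3, 5, 53, 65, 79}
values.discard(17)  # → {1, 3, 5, 53, 65, 79}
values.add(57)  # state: {1, 3, 5, 53, 57, 65, 79}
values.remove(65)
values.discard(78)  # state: {1, 3, 5, 53, 57, 79}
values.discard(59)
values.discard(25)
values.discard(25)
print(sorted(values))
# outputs [1, 3, 5, 53, 57, 79]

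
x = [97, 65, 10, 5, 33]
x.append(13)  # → [97, 65, 10, 5, 33, 13]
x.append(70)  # [97, 65, 10, 5, 33, 13, 70]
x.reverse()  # [70, 13, 33, 5, 10, 65, 97]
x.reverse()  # [97, 65, 10, 5, 33, 13, 70]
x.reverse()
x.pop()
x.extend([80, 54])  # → [70, 13, 33, 5, 10, 65, 80, 54]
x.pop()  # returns 54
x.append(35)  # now [70, 13, 33, 5, 10, 65, 80, 35]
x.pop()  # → 35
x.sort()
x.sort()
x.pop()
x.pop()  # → 70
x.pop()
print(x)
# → [5, 10, 13, 33]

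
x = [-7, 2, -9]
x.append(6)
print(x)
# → [-7, 2, -9, 6]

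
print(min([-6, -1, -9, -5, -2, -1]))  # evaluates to -9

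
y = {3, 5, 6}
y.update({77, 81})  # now {3, 5, 6, 77, 81}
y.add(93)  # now {3, 5, 6, 77, 81, 93}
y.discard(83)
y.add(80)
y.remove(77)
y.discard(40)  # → {3, 5, 6, 80, 81, 93}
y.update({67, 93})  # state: {3, 5, 6, 67, 80, 81, 93}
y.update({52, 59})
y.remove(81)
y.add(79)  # {3, 5, 6, 52, 59, 67, 79, 80, 93}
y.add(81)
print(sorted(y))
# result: [3, 5, 6, 52, 59, 67, 79, 80, 81, 93]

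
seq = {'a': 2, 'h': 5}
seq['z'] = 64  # {'a': 2, 'h': 5, 'z': 64}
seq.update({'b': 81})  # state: {'a': 2, 'h': 5, 'z': 64, 'b': 81}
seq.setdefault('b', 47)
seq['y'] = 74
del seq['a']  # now {'h': 5, 'z': 64, 'b': 81, 'y': 74}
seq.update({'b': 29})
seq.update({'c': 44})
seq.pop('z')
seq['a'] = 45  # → {'h': 5, 'b': 29, 'y': 74, 'c': 44, 'a': 45}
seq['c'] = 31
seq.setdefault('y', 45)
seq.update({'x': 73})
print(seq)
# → {'h': 5, 'b': 29, 'y': 74, 'c': 31, 'a': 45, 'x': 73}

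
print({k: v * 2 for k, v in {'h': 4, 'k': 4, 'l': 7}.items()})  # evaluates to {'h': 8, 'k': 8, 'l': 14}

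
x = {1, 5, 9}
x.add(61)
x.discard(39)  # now {1, 5, 9, 61}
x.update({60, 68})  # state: {1, 5, 9, 60, 61, 68}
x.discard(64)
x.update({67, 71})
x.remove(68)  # {1, 5, 9, 60, 61, 67, 71}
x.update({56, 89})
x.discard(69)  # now {1, 5, 9, 56, 60, 61, 67, 71, 89}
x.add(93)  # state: {1, 5, 9, 56, 60, 61, 67, 71, 89, 93}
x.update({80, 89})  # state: {1, 5, 9, 56, 60, 61, 67, 71, 80, 89, 93}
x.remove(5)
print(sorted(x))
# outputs [1, 9, 56, 60, 61, 67, 71, 80, 89, 93]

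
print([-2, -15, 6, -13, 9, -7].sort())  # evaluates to None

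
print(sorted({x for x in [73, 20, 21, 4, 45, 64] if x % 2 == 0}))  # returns [4, 20, 64]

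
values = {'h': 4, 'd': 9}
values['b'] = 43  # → {'h': 4, 'd': 9, 'b': 43}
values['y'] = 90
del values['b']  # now {'h': 4, 'd': 9, 'y': 90}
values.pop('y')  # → 90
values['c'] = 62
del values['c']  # {'h': 4, 'd': 9}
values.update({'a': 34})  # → {'h': 4, 'd': 9, 'a': 34}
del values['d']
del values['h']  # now {'a': 34}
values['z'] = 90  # {'a': 34, 'z': 90}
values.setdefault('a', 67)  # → 34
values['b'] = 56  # {'a': 34, 'z': 90, 'b': 56}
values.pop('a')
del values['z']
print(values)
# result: {'b': 56}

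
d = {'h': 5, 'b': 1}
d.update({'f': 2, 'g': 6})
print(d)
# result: {'h': 5, 'b': 1, 'f': 2, 'g': 6}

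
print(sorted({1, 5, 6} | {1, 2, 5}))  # [1, 2, 5, 6]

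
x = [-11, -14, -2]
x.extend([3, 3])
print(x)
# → [-11, -14, -2, 3, 3]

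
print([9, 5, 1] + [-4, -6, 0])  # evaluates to [9, 5, 1, -4, -6, 0]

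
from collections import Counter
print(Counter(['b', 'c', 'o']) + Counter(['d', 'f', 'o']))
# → Counter({'o': 2, 'b': 1, 'c': 1, 'd': 1, 'f': 1})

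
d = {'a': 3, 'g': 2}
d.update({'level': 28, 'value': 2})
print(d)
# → {'a': 3, 'g': 2, 'level': 28, 'value': 2}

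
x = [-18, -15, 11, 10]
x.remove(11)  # [-18, -15, 10]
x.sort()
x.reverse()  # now [10, -15, -18]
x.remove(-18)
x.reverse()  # [-15, 10]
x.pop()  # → 10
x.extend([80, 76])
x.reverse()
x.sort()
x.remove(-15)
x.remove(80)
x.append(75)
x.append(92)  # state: [76, 75, 92]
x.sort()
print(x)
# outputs [75, 76, 92]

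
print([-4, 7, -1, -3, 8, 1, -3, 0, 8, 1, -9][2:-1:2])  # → [-1, 8, -3, 8]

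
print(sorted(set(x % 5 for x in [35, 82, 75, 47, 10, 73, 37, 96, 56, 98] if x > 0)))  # [0, 1, 2, 3]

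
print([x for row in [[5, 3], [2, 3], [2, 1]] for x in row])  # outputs [5, 3, 2, 3, 2, 1]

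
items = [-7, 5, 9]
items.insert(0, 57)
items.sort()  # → [-7, 5, 9, 57]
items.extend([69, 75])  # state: [-7, 5, 9, 57, 69, 75]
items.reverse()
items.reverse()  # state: [-7, 5, 9, 57, 69, 75]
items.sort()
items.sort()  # [-7, 5, 9, 57, 69, 75]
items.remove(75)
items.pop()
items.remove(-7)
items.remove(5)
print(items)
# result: [9, 57]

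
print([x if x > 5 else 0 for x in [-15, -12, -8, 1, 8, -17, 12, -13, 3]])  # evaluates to [0, 0, 0, 0, 8, 0, 12, 0, 0]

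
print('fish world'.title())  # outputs Fish World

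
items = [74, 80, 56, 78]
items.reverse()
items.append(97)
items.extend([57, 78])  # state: [78, 56, 80, 74, 97, 57, 78]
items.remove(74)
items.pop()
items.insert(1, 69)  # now [78, 69, 56, 80, 97, 57]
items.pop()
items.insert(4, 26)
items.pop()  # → 97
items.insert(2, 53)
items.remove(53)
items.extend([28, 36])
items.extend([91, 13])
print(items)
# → [78, 69, 56, 80, 26, 28, 36, 91, 13]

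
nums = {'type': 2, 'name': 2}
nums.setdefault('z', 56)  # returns 56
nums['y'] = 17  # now {'type': 2, 'name': 2, 'z': 56, 'y': 17}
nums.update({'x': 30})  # {'type': 2, 'name': 2, 'z': 56, 'y': 17, 'x': 30}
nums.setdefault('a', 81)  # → 81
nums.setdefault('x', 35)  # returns 30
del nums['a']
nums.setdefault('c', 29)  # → 29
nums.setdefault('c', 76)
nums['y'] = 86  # {'type': 2, 'name': 2, 'z': 56, 'y': 86, 'x': 30, 'c': 29}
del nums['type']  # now {'name': 2, 'z': 56, 'y': 86, 'x': 30, 'c': 29}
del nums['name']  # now {'z': 56, 'y': 86, 'x': 30, 'c': 29}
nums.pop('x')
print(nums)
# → {'z': 56, 'y': 86, 'c': 29}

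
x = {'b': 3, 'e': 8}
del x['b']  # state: {'e': 8}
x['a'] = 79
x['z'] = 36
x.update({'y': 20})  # {'e': 8, 'a': 79, 'z': 36, 'y': 20}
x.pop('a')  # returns 79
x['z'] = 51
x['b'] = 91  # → {'e': 8, 'z': 51, 'y': 20, 'b': 91}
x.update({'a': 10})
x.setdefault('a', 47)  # 10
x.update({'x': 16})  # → {'e': 8, 'z': 51, 'y': 20, 'b': 91, 'a': 10, 'x': 16}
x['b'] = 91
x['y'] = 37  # {'e': 8, 'z': 51, 'y': 37, 'b': 91, 'a': 10, 'x': 16}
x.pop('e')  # 8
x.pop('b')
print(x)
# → {'z': 51, 'y': 37, 'a': 10, 'x': 16}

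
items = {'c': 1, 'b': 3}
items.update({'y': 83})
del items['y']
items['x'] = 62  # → {'c': 1, 'b': 3, 'x': 62}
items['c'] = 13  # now {'c': 13, 'b': 3, 'x': 62}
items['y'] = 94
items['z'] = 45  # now {'c': 13, 'b': 3, 'x': 62, 'y': 94, 'z': 45}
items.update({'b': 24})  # {'c': 13, 'b': 24, 'x': 62, 'y': 94, 'z': 45}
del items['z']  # {'c': 13, 'b': 24, 'x': 62, 'y': 94}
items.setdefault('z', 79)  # 79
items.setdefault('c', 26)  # 13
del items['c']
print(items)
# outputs {'b': 24, 'x': 62, 'y': 94, 'z': 79}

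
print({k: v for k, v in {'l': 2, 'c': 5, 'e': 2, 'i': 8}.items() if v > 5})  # {'i': 8}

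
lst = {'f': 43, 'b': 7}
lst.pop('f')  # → 43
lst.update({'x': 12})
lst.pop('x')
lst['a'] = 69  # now {'b': 7, 'a': 69}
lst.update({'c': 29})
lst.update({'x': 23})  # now {'b': 7, 'a': 69, 'c': 29, 'x': 23}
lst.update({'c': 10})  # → {'b': 7, 'a': 69, 'c': 10, 'x': 23}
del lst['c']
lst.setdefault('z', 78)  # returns 78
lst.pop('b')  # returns 7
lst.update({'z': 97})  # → {'a': 69, 'x': 23, 'z': 97}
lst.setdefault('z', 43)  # 97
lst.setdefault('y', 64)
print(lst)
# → {'a': 69, 'x': 23, 'z': 97, 'y': 64}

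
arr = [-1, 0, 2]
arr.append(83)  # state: [-1, 0, 2, 83]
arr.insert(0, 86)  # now [86, -1, 0, 2, 83]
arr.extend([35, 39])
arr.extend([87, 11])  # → [86, -1, 0, 2, 83, 35, 39, 87, 11]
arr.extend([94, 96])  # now [86, -1, 0, 2, 83, 35, 39, 87, 11, 94, 96]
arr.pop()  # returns 96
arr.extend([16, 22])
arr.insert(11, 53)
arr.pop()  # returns 22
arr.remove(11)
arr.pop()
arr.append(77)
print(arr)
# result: [86, -1, 0, 2, 83, 35, 39, 87, 94, 16, 77]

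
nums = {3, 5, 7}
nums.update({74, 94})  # {3, 5, 7, 74, 94}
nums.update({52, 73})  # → {3, 5, 7, 52, 73, 74, 94}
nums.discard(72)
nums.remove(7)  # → {3, 5, 52, 73, 74, 94}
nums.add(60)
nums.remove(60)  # {3, 5, 52, 73, 74, 94}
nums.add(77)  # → {3, 5, 52, 73, 74, 77, 94}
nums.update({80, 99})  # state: {3, 5, 52, 73, 74, 77, 80, 94, 99}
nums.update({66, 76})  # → {3, 5, 52, 66, 73, 74, 76, 77, 80, 94, 99}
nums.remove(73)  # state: {3, 5, 52, 66, 74, 76, 77, 80, 94, 99}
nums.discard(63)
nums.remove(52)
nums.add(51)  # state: {3, 5, 51, 66, 74, 76, 77, 80, 94, 99}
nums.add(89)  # {3, 5, 51, 66, 74, 76, 77, 80, 89, 94, 99}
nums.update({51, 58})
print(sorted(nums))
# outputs [3, 5, 51, 58, 66, 74, 76, 77, 80, 89, 94, 99]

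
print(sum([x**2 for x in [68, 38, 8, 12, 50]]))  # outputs 8776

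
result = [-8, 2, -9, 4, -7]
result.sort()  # [-9, -8, -7, 2, 4]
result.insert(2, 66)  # [-9, -8, 66, -7, 2, 4]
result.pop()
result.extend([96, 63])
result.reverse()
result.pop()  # -9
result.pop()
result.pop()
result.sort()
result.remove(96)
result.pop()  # 63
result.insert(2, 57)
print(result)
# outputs [-7, 2, 57]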